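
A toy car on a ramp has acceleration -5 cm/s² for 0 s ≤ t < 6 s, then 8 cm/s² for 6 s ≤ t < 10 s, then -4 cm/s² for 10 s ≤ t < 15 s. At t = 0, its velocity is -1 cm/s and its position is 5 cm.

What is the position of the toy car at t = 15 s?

-196 cm

On each constant-a segment, Δv = aΔt and Δx = v₀Δt + ½aΔt²; chain segment to segment.
0–6 s: v starts -1 cm/s; Δx = -1·6 + ½·-5·6² = -96 cm; v ends -31 cm/s.
6–10 s: v starts -31 cm/s; Δx = -31·4 + ½·8·4² = -60 cm; v ends 1 cm/s.
10–15 s: v starts 1 cm/s; Δx = 1·5 + ½·-4·5² = -45 cm; v ends -19 cm/s.
x(15) = 5 + Σ Δx = -196 cm.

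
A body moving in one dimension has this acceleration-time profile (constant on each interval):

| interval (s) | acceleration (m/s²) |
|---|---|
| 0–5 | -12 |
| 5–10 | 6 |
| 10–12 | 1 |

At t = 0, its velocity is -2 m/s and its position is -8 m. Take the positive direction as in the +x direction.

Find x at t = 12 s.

On each constant-a segment, Δv = aΔt and Δx = v₀Δt + ½aΔt²; chain segment to segment.
0–5 s: v starts -2 m/s; Δx = -2·5 + ½·-12·5² = -160 m; v ends -62 m/s.
5–10 s: v starts -62 m/s; Δx = -62·5 + ½·6·5² = -235 m; v ends -32 m/s.
10–12 s: v starts -32 m/s; Δx = -32·2 + ½·1·2² = -62 m; v ends -30 m/s.
x(12) = -8 + Σ Δx = -465 m.

-465 m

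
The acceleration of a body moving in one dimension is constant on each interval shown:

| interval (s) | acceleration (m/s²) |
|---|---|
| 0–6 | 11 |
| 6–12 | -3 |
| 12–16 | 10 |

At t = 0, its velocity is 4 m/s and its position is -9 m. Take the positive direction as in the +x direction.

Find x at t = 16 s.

On each constant-a segment, Δv = aΔt and Δx = v₀Δt + ½aΔt²; chain segment to segment.
0–6 s: v starts 4 m/s; Δx = 4·6 + ½·11·6² = 222 m; v ends 70 m/s.
6–12 s: v starts 70 m/s; Δx = 70·6 + ½·-3·6² = 366 m; v ends 52 m/s.
12–16 s: v starts 52 m/s; Δx = 52·4 + ½·10·4² = 288 m; v ends 92 m/s.
x(16) = -9 + Σ Δx = 867 m.

867 m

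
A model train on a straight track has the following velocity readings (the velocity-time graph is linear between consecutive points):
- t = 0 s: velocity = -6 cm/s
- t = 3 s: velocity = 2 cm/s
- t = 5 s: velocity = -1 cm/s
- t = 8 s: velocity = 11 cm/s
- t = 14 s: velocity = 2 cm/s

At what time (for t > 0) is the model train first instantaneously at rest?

t = 2.25 s

v changes sign on 0–3 s (from -6 to 2); the graph is linear there, so v = 0 at t = 0 + (6)·(3 − 0)/(2 − -6) = 2.25 s.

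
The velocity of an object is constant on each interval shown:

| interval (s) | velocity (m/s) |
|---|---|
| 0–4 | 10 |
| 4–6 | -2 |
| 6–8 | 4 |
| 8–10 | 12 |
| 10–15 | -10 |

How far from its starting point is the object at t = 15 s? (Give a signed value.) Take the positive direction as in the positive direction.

Net displacement equals the area under the velocity-time graph (areas below the axis count negative).
0–4 s: 10 × 4 = 40 m
4–6 s: -2 × 2 = -4 m
6–8 s: 4 × 2 = 8 m
8–10 s: 12 × 2 = 24 m
10–15 s: -10 × 5 = -50 m
Net displacement = 18 m

18 m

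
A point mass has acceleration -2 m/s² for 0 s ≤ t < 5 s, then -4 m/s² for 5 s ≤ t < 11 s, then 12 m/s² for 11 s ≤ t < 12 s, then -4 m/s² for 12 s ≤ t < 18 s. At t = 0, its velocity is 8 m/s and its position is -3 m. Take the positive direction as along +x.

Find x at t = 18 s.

-248 m

On each constant-a segment, Δv = aΔt and Δx = v₀Δt + ½aΔt²; chain segment to segment.
0–5 s: v starts 8 m/s; Δx = 8·5 + ½·-2·5² = 15 m; v ends -2 m/s.
5–11 s: v starts -2 m/s; Δx = -2·6 + ½·-4·6² = -84 m; v ends -26 m/s.
11–12 s: v starts -26 m/s; Δx = -26·1 + ½·12·1² = -20 m; v ends -14 m/s.
12–18 s: v starts -14 m/s; Δx = -14·6 + ½·-4·6² = -156 m; v ends -38 m/s.
x(18) = -3 + Σ Δx = -248 m.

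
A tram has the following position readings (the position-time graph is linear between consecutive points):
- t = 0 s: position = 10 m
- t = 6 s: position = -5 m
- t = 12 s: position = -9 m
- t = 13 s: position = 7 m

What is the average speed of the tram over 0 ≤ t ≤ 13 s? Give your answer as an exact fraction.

Average speed = (total path length)/(elapsed time); on a piecewise-linear x-t graph the path length is Σ|Δx|.
0–6 s: |Δx| = |-5 − 10| = 15 m
6–12 s: |Δx| = |-9 − -5| = 4 m
12–13 s: |Δx| = |7 − -9| = 16 m
Total path = 35 m; average speed = 35/13 = 35/13 m/s.

35/13 m/s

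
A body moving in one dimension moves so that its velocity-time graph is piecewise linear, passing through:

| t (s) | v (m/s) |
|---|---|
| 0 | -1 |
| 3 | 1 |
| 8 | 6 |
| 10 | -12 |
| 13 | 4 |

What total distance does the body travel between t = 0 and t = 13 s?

44 m

Total distance travelled is ∫|v| dt — sum the magnitudes of each area piece.
0–3 s: v = 0 at t = 1.5 s; triangle areas 0.75 + 0.75 = 1.5 m
3–8 s: |½(1 + 6)(5)| = 17.5 m
8–10 s: v = 0 at t = 26/3 s; triangle areas 2 + 8 = 10 m
10–13 s: v = 0 at t = 12.25 s; triangle areas 13.5 + 1.5 = 15 m
Total distance = 44 m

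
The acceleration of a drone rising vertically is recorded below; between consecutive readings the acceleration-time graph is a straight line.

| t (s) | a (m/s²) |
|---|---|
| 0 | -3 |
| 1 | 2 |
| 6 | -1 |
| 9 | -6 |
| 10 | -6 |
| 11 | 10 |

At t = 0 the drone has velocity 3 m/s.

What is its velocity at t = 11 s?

-9.5 m/s

Δv equals the area under the a-t graph; then v = v₀ + Δv.
0–1 s: ½(-3 + 2)(1) = -0.5 m/s
1–6 s: ½(2 + -1)(5) = 2.5 m/s
6–9 s: ½(-1 + -6)(3) = -10.5 m/s
9–10 s: -6 × 1 = -6 m/s
10–11 s: ½(-6 + 10)(1) = 2 m/s
Δv = -12.5 m/s, so v(11) = 3 + (-12.5) = -9.5 m/s.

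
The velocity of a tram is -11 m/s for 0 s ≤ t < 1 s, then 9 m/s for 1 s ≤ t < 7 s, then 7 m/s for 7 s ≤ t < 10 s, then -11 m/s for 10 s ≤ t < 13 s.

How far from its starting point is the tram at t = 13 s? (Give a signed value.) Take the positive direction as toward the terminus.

31 m

Displacement is the signed area under the v-t curve.
0–1 s: -11 × 1 = -11 m
1–7 s: 9 × 6 = 54 m
7–10 s: 7 × 3 = 21 m
10–13 s: -11 × 3 = -33 m
Net displacement = 31 m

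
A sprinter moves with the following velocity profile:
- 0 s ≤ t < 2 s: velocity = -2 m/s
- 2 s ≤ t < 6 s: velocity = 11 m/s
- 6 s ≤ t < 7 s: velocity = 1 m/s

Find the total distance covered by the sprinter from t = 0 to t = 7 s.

Total distance travelled is ∫|v| dt — sum the magnitudes of each area piece.
0–2 s: |-2| × 2 = 4 m
2–6 s: |11| × 4 = 44 m
6–7 s: |1| × 1 = 1 m
Total distance = 49 m

49 m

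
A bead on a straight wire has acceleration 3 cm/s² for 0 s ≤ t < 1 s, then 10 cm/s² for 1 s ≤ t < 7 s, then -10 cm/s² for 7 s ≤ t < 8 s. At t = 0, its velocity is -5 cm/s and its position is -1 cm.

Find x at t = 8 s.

On each constant-a segment, Δv = aΔt and Δx = v₀Δt + ½aΔt²; chain segment to segment.
0–1 s: v starts -5 cm/s; Δx = -5·1 + ½·3·1² = -3.5 cm; v ends -2 cm/s.
1–7 s: v starts -2 cm/s; Δx = -2·6 + ½·10·6² = 168 cm; v ends 58 cm/s.
7–8 s: v starts 58 cm/s; Δx = 58·1 + ½·-10·1² = 53 cm; v ends 48 cm/s.
x(8) = -1 + Σ Δx = 216.5 cm.

216.5 cm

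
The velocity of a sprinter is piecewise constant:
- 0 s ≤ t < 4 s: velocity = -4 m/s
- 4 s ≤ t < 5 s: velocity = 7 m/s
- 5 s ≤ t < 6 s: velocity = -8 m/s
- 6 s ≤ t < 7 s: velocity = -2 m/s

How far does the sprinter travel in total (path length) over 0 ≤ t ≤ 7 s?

33 m

Total distance travelled is ∫|v| dt — sum the magnitudes of each area piece.
0–4 s: |-4| × 4 = 16 m
4–5 s: |7| × 1 = 7 m
5–6 s: |-8| × 1 = 8 m
6–7 s: |-2| × 1 = 2 m
Total distance = 33 m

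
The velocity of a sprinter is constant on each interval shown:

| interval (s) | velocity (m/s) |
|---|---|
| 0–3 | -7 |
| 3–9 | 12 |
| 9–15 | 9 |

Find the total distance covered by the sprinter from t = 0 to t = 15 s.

147 m

Total distance travelled is ∫|v| dt — sum the magnitudes of each area piece.
0–3 s: |-7| × 3 = 21 m
3–9 s: |12| × 6 = 72 m
9–15 s: |9| × 6 = 54 m
Total distance = 147 m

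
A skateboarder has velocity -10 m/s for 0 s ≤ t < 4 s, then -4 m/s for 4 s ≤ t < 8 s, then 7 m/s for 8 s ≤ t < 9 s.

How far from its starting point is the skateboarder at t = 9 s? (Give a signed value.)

Displacement is the signed area under the v-t curve.
0–4 s: -10 × 4 = -40 m
4–8 s: -4 × 4 = -16 m
8–9 s: 7 × 1 = 7 m
Net displacement = -49 m

-49 m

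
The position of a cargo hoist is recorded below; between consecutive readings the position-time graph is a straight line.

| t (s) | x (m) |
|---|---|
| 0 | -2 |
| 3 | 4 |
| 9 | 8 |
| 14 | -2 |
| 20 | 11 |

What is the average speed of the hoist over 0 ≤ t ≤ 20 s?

Average speed = (total path length)/(elapsed time); on a piecewise-linear x-t graph the path length is Σ|Δx|.
0–3 s: |Δx| = |4 − -2| = 6 m
3–9 s: |Δx| = |8 − 4| = 4 m
9–14 s: |Δx| = |-2 − 8| = 10 m
14–20 s: |Δx| = |11 − -2| = 13 m
Total path = 33 m; average speed = 33/20 = 1.65 m/s.

1.65 m/s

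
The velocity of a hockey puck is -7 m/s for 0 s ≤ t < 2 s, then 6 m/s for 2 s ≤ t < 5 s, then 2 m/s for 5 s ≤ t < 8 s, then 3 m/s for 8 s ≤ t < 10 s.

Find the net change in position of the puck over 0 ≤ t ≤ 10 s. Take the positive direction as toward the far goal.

Net displacement equals the area under the velocity-time graph (areas below the axis count negative).
0–2 s: -7 × 2 = -14 m
2–5 s: 6 × 3 = 18 m
5–8 s: 2 × 3 = 6 m
8–10 s: 3 × 2 = 6 m
Net displacement = 16 m

16 m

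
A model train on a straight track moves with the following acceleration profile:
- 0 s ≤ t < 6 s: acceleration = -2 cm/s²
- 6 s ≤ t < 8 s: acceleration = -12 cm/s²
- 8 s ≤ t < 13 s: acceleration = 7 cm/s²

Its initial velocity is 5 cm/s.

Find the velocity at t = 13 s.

Δv equals the area under the a-t graph; then v = v₀ + Δv.
0–6 s: -2 × 6 = -12 cm/s
6–8 s: -12 × 2 = -24 cm/s
8–13 s: 7 × 5 = 35 cm/s
Δv = -1 cm/s, so v(13) = 5 + (-1) = 4 cm/s.

4 cm/s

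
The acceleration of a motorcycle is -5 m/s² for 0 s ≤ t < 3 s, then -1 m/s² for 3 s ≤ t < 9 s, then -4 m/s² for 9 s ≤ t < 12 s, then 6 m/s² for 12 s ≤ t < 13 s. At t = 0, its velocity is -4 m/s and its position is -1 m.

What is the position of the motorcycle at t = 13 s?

-294.5 m

On each constant-a segment, Δv = aΔt and Δx = v₀Δt + ½aΔt²; chain segment to segment.
0–3 s: v starts -4 m/s; Δx = -4·3 + ½·-5·3² = -34.5 m; v ends -19 m/s.
3–9 s: v starts -19 m/s; Δx = -19·6 + ½·-1·6² = -132 m; v ends -25 m/s.
9–12 s: v starts -25 m/s; Δx = -25·3 + ½·-4·3² = -93 m; v ends -37 m/s.
12–13 s: v starts -37 m/s; Δx = -37·1 + ½·6·1² = -34 m; v ends -31 m/s.
x(13) = -1 + Σ Δx = -294.5 m.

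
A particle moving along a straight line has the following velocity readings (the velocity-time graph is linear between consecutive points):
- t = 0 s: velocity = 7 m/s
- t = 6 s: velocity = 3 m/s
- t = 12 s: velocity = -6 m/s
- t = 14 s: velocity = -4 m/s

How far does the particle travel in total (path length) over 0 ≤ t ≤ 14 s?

Distance (not displacement) is the total path length: add the absolute areas under v-t.
0–6 s: |½(7 + 3)(6)| = 30 m
6–12 s: v = 0 at t = 8 s; triangle areas 3 + 12 = 15 m
12–14 s: |½(-6 + -4)(2)| = 10 m
Total distance = 55 m

55 m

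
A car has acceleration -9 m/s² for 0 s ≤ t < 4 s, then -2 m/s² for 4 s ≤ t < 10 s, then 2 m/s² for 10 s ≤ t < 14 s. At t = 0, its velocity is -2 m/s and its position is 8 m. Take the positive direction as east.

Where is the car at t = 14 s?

-520 m

On each constant-a segment, Δv = aΔt and Δx = v₀Δt + ½aΔt²; chain segment to segment.
0–4 s: v starts -2 m/s; Δx = -2·4 + ½·-9·4² = -80 m; v ends -38 m/s.
4–10 s: v starts -38 m/s; Δx = -38·6 + ½·-2·6² = -264 m; v ends -50 m/s.
10–14 s: v starts -50 m/s; Δx = -50·4 + ½·2·4² = -184 m; v ends -42 m/s.
x(14) = 8 + Σ Δx = -520 m.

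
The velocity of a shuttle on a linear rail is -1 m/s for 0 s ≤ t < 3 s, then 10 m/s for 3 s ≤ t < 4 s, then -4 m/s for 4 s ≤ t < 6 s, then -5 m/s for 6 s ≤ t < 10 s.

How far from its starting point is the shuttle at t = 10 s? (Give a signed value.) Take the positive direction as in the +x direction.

-21 m

Displacement is the signed area under the v-t curve.
0–3 s: -1 × 3 = -3 m
3–4 s: 10 × 1 = 10 m
4–6 s: -4 × 2 = -8 m
6–10 s: -5 × 4 = -20 m
Net displacement = -21 m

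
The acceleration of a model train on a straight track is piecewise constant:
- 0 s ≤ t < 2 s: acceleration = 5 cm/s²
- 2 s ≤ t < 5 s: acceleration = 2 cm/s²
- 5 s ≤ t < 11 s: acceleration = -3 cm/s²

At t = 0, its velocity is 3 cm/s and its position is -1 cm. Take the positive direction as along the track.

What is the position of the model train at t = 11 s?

On each constant-a segment, Δv = aΔt and Δx = v₀Δt + ½aΔt²; chain segment to segment.
0–2 s: v starts 3 cm/s; Δx = 3·2 + ½·5·2² = 16 cm; v ends 13 cm/s.
2–5 s: v starts 13 cm/s; Δx = 13·3 + ½·2·3² = 48 cm; v ends 19 cm/s.
5–11 s: v starts 19 cm/s; Δx = 19·6 + ½·-3·6² = 60 cm; v ends 1 cm/s.
x(11) = -1 + Σ Δx = 123 cm.

123 cm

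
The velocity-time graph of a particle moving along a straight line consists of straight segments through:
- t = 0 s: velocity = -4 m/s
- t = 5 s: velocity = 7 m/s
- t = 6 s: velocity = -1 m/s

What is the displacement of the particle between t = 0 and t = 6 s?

Net displacement equals the area under the velocity-time graph (areas below the axis count negative).
0–5 s: ½(-4 + 7)(5) = 7.5 m
5–6 s: ½(7 + -1)(1) = 3 m
Net displacement = 10.5 m

10.5 m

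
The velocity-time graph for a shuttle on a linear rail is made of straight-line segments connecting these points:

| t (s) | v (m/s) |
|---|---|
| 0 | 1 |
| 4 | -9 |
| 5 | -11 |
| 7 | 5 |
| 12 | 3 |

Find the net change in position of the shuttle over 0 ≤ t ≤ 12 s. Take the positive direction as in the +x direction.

Net displacement equals the area under the velocity-time graph (areas below the axis count negative).
0–4 s: ½(1 + -9)(4) = -16 m
4–5 s: ½(-9 + -11)(1) = -10 m
5–7 s: ½(-11 + 5)(2) = -6 m
7–12 s: ½(5 + 3)(5) = 20 m
Net displacement = -12 m

-12 m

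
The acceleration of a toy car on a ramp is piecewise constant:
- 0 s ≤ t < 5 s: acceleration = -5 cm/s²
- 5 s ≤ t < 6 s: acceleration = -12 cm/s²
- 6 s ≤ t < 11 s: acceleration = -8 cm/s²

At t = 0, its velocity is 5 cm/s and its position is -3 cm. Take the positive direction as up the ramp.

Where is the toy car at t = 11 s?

-326.5 cm

On each constant-a segment, Δv = aΔt and Δx = v₀Δt + ½aΔt²; chain segment to segment.
0–5 s: v starts 5 cm/s; Δx = 5·5 + ½·-5·5² = -37.5 cm; v ends -20 cm/s.
5–6 s: v starts -20 cm/s; Δx = -20·1 + ½·-12·1² = -26 cm; v ends -32 cm/s.
6–11 s: v starts -32 cm/s; Δx = -32·5 + ½·-8·5² = -260 cm; v ends -72 cm/s.
x(11) = -3 + Σ Δx = -326.5 cm.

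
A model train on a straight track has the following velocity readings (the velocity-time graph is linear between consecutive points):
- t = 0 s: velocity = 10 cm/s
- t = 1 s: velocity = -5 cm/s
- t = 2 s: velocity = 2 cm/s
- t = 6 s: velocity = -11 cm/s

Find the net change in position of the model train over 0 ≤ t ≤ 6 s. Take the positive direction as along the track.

-17 cm

Net displacement equals the area under the velocity-time graph (areas below the axis count negative).
0–1 s: ½(10 + -5)(1) = 2.5 cm
1–2 s: ½(-5 + 2)(1) = -1.5 cm
2–6 s: ½(2 + -11)(4) = -18 cm
Net displacement = -17 cm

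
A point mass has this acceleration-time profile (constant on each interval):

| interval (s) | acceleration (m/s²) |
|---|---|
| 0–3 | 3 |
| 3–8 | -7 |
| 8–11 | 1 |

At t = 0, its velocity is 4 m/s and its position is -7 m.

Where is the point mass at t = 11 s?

-65.5 m

On each constant-a segment, Δv = aΔt and Δx = v₀Δt + ½aΔt²; chain segment to segment.
0–3 s: v starts 4 m/s; Δx = 4·3 + ½·3·3² = 25.5 m; v ends 13 m/s.
3–8 s: v starts 13 m/s; Δx = 13·5 + ½·-7·5² = -22.5 m; v ends -22 m/s.
8–11 s: v starts -22 m/s; Δx = -22·3 + ½·1·3² = -61.5 m; v ends -19 m/s.
x(11) = -7 + Σ Δx = -65.5 m.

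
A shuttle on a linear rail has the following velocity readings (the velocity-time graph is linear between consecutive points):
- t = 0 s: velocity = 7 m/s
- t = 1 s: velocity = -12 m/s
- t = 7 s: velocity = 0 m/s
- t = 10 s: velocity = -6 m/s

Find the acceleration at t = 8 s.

-2 m/s²

Acceleration is the slope of the v-t graph on 7–10 s: (-6 − 0)/(10 − 7) = -2 m/s².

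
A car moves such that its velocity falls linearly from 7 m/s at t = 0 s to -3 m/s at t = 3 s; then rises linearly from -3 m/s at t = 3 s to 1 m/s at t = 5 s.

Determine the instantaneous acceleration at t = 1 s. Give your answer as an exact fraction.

Acceleration is the slope of the v-t graph on 0–3 s: (-3 − 7)/(3 − 0) = -10/3 m/s².

-10/3 m/s²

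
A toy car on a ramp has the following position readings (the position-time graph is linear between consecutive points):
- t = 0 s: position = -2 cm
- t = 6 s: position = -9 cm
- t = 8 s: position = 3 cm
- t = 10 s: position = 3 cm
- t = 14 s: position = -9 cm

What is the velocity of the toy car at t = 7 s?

Velocity is the slope of the x-t graph on 6–8 s: (3 − -9)/(8 − 6) = 6 cm/s.

6 cm/s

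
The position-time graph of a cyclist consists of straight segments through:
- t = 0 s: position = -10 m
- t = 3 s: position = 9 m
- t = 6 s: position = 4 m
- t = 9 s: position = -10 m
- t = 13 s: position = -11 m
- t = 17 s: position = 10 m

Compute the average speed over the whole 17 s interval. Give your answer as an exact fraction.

Average speed = (total path length)/(elapsed time); on a piecewise-linear x-t graph the path length is Σ|Δx|.
0–3 s: |Δx| = |9 − -10| = 19 m
3–6 s: |Δx| = |4 − 9| = 5 m
6–9 s: |Δx| = |-10 − 4| = 14 m
9–13 s: |Δx| = |-11 − -10| = 1 m
13–17 s: |Δx| = |10 − -11| = 21 m
Total path = 60 m; average speed = 60/17 = 60/17 m/s.

60/17 m/s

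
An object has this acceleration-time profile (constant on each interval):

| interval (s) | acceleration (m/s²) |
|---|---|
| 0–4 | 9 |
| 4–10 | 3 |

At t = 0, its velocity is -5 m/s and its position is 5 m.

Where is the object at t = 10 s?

On each constant-a segment, Δv = aΔt and Δx = v₀Δt + ½aΔt²; chain segment to segment.
0–4 s: v starts -5 m/s; Δx = -5·4 + ½·9·4² = 52 m; v ends 31 m/s.
4–10 s: v starts 31 m/s; Δx = 31·6 + ½·3·6² = 240 m; v ends 49 m/s.
x(10) = 5 + Σ Δx = 297 m.

297 m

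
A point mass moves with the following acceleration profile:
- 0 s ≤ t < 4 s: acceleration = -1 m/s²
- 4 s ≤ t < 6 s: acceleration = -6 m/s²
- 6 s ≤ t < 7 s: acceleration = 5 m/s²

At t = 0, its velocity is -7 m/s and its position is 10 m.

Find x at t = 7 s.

-80.5 m

On each constant-a segment, Δv = aΔt and Δx = v₀Δt + ½aΔt²; chain segment to segment.
0–4 s: v starts -7 m/s; Δx = -7·4 + ½·-1·4² = -36 m; v ends -11 m/s.
4–6 s: v starts -11 m/s; Δx = -11·2 + ½·-6·2² = -34 m; v ends -23 m/s.
6–7 s: v starts -23 m/s; Δx = -23·1 + ½·5·1² = -20.5 m; v ends -18 m/s.
x(7) = 10 + Σ Δx = -80.5 m.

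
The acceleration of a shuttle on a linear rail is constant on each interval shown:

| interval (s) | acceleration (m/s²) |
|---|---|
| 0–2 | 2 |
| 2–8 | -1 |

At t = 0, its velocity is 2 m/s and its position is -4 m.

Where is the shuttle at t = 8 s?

22 m

On each constant-a segment, Δv = aΔt and Δx = v₀Δt + ½aΔt²; chain segment to segment.
0–2 s: v starts 2 m/s; Δx = 2·2 + ½·2·2² = 8 m; v ends 6 m/s.
2–8 s: v starts 6 m/s; Δx = 6·6 + ½·-1·6² = 18 m; v ends 0 m/s.
x(8) = -4 + Σ Δx = 22 m.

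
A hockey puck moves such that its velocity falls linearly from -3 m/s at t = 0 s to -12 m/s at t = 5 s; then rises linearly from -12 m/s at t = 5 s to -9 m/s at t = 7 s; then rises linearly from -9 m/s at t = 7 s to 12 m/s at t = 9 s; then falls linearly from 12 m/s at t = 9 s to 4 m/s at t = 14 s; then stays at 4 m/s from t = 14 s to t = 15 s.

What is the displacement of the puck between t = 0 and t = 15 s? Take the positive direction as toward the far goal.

Displacement is the signed area under the v-t curve.
0–5 s: ½(-3 + -12)(5) = -37.5 m
5–7 s: ½(-12 + -9)(2) = -21 m
7–9 s: ½(-9 + 12)(2) = 3 m
9–14 s: ½(12 + 4)(5) = 40 m
14–15 s: 4 × 1 = 4 m
Net displacement = -11.5 m

-11.5 m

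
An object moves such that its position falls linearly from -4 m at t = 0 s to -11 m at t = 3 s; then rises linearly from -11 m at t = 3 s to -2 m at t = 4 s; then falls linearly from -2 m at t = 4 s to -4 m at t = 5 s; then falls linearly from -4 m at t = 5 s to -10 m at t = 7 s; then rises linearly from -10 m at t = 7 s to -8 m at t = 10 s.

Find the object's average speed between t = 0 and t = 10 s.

2.6 m/s

Average speed = (total path length)/(elapsed time); on a piecewise-linear x-t graph the path length is Σ|Δx|.
0–3 s: |Δx| = |-11 − -4| = 7 m
3–4 s: |Δx| = |-2 − -11| = 9 m
4–5 s: |Δx| = |-4 − -2| = 2 m
5–7 s: |Δx| = |-10 − -4| = 6 m
7–10 s: |Δx| = |-8 − -10| = 2 m
Total path = 26 m; average speed = 26/10 = 2.6 m/s.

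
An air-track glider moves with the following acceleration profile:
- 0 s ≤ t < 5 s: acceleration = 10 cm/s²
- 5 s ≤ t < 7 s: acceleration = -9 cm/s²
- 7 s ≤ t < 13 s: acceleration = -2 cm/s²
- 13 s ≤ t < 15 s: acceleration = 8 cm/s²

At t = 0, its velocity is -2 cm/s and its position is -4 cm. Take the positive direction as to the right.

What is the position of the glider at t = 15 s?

On each constant-a segment, Δv = aΔt and Δx = v₀Δt + ½aΔt²; chain segment to segment.
0–5 s: v starts -2 cm/s; Δx = -2·5 + ½·10·5² = 115 cm; v ends 48 cm/s.
5–7 s: v starts 48 cm/s; Δx = 48·2 + ½·-9·2² = 78 cm; v ends 30 cm/s.
7–13 s: v starts 30 cm/s; Δx = 30·6 + ½·-2·6² = 144 cm; v ends 18 cm/s.
13–15 s: v starts 18 cm/s; Δx = 18·2 + ½·8·2² = 52 cm; v ends 34 cm/s.
x(15) = -4 + Σ Δx = 385 cm.

385 cm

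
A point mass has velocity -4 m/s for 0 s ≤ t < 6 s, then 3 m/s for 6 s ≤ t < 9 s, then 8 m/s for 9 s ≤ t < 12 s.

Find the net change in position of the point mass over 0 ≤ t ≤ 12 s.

Net displacement equals the area under the velocity-time graph (areas below the axis count negative).
0–6 s: -4 × 6 = -24 m
6–9 s: 3 × 3 = 9 m
9–12 s: 8 × 3 = 24 m
Net displacement = 9 m

9 m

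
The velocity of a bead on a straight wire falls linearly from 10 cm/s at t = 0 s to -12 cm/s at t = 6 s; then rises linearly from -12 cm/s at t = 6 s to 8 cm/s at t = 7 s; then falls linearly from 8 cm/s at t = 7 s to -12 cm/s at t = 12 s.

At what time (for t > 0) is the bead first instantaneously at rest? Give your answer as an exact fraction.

v changes sign on 0–6 s (from 10 to -12); the graph is linear there, so v = 0 at t = 0 + (-10)·(6 − 0)/(-12 − 10) = 30/11 s.

t = 30/11 s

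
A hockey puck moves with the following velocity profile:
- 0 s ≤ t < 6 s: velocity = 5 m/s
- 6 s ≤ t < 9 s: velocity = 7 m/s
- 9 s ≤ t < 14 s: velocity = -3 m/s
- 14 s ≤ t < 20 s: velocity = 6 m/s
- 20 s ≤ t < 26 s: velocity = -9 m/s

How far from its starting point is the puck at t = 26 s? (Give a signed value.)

18 m

Net displacement equals the area under the velocity-time graph (areas below the axis count negative).
0–6 s: 5 × 6 = 30 m
6–9 s: 7 × 3 = 21 m
9–14 s: -3 × 5 = -15 m
14–20 s: 6 × 6 = 36 m
20–26 s: -9 × 6 = -54 m
Net displacement = 18 m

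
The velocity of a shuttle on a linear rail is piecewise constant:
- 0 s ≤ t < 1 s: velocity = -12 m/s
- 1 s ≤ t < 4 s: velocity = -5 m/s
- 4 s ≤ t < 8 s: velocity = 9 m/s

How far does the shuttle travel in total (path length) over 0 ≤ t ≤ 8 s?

Total distance travelled is ∫|v| dt — sum the magnitudes of each area piece.
0–1 s: |-12| × 1 = 12 m
1–4 s: |-5| × 3 = 15 m
4–8 s: |9| × 4 = 36 m
Total distance = 63 m

63 m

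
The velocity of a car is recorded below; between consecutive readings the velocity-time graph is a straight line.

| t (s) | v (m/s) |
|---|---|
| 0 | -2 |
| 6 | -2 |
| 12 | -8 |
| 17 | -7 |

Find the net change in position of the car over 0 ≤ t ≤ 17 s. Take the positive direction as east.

Net displacement equals the area under the velocity-time graph (areas below the axis count negative).
0–6 s: -2 × 6 = -12 m
6–12 s: ½(-2 + -8)(6) = -30 m
12–17 s: ½(-8 + -7)(5) = -37.5 m
Net displacement = -79.5 m

-79.5 m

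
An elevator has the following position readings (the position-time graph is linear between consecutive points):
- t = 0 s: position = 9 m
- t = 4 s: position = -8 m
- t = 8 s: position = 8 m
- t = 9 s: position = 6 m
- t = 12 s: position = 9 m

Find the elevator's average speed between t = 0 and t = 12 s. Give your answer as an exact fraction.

19/6 m/s

Average speed = (total path length)/(elapsed time); on a piecewise-linear x-t graph the path length is Σ|Δx|.
0–4 s: |Δx| = |-8 − 9| = 17 m
4–8 s: |Δx| = |8 − -8| = 16 m
8–9 s: |Δx| = |6 − 8| = 2 m
9–12 s: |Δx| = |9 − 6| = 3 m
Total path = 38 m; average speed = 38/12 = 19/6 m/s.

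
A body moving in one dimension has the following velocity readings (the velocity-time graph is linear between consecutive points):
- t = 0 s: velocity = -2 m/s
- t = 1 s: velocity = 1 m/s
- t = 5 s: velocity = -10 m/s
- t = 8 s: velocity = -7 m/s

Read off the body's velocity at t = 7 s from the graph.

On 5–8 s the graph is linear from -10 to -7 m/s: v(7) = -10 + (-7 − -10)·(7 − 5)/(8 − 5) = -8 m/s.

-8 m/s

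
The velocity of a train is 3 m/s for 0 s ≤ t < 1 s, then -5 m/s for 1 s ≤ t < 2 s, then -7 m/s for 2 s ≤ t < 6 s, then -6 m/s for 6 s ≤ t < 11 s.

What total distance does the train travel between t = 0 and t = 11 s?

Total distance travelled is ∫|v| dt — sum the magnitudes of each area piece.
0–1 s: |3| × 1 = 3 m
1–2 s: |-5| × 1 = 5 m
2–6 s: |-7| × 4 = 28 m
6–11 s: |-6| × 5 = 30 m
Total distance = 66 m

66 m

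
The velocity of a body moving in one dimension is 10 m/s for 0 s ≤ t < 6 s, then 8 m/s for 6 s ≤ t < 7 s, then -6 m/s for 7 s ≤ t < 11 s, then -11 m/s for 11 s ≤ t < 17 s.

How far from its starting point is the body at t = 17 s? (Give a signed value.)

-22 m

Displacement is the signed area under the v-t curve.
0–6 s: 10 × 6 = 60 m
6–7 s: 8 × 1 = 8 m
7–11 s: -6 × 4 = -24 m
11–17 s: -11 × 6 = -66 m
Net displacement = -22 m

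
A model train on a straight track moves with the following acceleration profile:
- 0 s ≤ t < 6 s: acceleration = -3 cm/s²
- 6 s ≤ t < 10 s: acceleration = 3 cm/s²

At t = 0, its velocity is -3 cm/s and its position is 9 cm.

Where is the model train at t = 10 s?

-123 cm

On each constant-a segment, Δv = aΔt and Δx = v₀Δt + ½aΔt²; chain segment to segment.
0–6 s: v starts -3 cm/s; Δx = -3·6 + ½·-3·6² = -72 cm; v ends -21 cm/s.
6–10 s: v starts -21 cm/s; Δx = -21·4 + ½·3·4² = -60 cm; v ends -9 cm/s.
x(10) = 9 + Σ Δx = -123 cm.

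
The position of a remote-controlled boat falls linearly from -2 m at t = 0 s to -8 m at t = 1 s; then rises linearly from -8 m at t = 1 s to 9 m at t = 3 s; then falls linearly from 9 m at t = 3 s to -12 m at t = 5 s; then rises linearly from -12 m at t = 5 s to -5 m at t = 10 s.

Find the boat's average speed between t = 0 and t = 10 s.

5.1 m/s

Average speed = (total path length)/(elapsed time); on a piecewise-linear x-t graph the path length is Σ|Δx|.
0–1 s: |Δx| = |-8 − -2| = 6 m
1–3 s: |Δx| = |9 − -8| = 17 m
3–5 s: |Δx| = |-12 − 9| = 21 m
5–10 s: |Δx| = |-5 − -12| = 7 m
Total path = 51 m; average speed = 51/10 = 5.1 m/s.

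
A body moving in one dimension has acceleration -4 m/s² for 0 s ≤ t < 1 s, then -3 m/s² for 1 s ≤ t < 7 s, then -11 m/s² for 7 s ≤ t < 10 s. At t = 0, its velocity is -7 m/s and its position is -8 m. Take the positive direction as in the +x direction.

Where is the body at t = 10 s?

On each constant-a segment, Δv = aΔt and Δx = v₀Δt + ½aΔt²; chain segment to segment.
0–1 s: v starts -7 m/s; Δx = -7·1 + ½·-4·1² = -9 m; v ends -11 m/s.
1–7 s: v starts -11 m/s; Δx = -11·6 + ½·-3·6² = -120 m; v ends -29 m/s.
7–10 s: v starts -29 m/s; Δx = -29·3 + ½·-11·3² = -136.5 m; v ends -62 m/s.
x(10) = -8 + Σ Δx = -273.5 m.

-273.5 m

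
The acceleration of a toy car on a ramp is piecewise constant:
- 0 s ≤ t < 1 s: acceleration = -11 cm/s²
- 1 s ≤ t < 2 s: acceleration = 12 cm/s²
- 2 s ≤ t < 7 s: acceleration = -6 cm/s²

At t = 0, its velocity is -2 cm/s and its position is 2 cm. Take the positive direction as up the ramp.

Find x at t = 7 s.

-92.5 cm

On each constant-a segment, Δv = aΔt and Δx = v₀Δt + ½aΔt²; chain segment to segment.
0–1 s: v starts -2 cm/s; Δx = -2·1 + ½·-11·1² = -7.5 cm; v ends -13 cm/s.
1–2 s: v starts -13 cm/s; Δx = -13·1 + ½·12·1² = -7 cm; v ends -1 cm/s.
2–7 s: v starts -1 cm/s; Δx = -1·5 + ½·-6·5² = -80 cm; v ends -31 cm/s.
x(7) = 2 + Σ Δx = -92.5 cm.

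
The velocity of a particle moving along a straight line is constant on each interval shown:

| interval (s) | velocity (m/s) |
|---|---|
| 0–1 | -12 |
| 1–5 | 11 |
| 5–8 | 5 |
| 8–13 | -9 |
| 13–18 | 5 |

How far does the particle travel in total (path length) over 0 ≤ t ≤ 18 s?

Distance (not displacement) is the total path length: add the absolute areas under v-t.
0–1 s: |-12| × 1 = 12 m
1–5 s: |11| × 4 = 44 m
5–8 s: |5| × 3 = 15 m
8–13 s: |-9| × 5 = 45 m
13–18 s: |5| × 5 = 25 m
Total distance = 141 m

141 m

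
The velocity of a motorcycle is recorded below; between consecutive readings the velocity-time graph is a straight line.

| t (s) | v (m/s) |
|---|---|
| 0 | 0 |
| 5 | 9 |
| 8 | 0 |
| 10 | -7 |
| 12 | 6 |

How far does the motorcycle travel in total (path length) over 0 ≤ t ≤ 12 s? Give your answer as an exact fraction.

Distance (not displacement) is the total path length: add the absolute areas under v-t.
0–5 s: |½(0 + 9)(5)| = 22.5 m
5–8 s: |½(9 + 0)(3)| = 13.5 m
8–10 s: |½(0 + -7)(2)| = 7 m
10–12 s: v = 0 at t = 144/13 s; triangle areas 49/13 + 36/13 = 85/13 m
Total distance = 644/13 m

644/13 m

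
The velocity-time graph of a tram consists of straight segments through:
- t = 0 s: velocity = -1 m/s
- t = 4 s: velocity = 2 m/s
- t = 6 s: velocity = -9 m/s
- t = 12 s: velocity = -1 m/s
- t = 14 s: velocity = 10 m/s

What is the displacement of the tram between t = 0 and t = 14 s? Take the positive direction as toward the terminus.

Net displacement equals the area under the velocity-time graph (areas below the axis count negative).
0–4 s: ½(-1 + 2)(4) = 2 m
4–6 s: ½(2 + -9)(2) = -7 m
6–12 s: ½(-9 + -1)(6) = -30 m
12–14 s: ½(-1 + 10)(2) = 9 m
Net displacement = -26 m

-26 m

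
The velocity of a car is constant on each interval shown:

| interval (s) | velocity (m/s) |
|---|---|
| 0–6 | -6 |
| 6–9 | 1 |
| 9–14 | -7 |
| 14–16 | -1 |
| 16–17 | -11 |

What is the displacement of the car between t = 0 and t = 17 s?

-81 m

Net displacement equals the area under the velocity-time graph (areas below the axis count negative).
0–6 s: -6 × 6 = -36 m
6–9 s: 1 × 3 = 3 m
9–14 s: -7 × 5 = -35 m
14–16 s: -1 × 2 = -2 m
16–17 s: -11 × 1 = -11 m
Net displacement = -81 m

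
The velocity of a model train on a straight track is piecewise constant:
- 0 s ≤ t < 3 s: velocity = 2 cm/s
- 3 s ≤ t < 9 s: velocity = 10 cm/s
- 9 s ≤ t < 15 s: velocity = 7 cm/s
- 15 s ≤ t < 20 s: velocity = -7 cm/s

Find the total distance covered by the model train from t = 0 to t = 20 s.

Total distance travelled is ∫|v| dt — sum the magnitudes of each area piece.
0–3 s: |2| × 3 = 6 cm
3–9 s: |10| × 6 = 60 cm
9–15 s: |7| × 6 = 42 cm
15–20 s: |-7| × 5 = 35 cm
Total distance = 143 cm

143 cm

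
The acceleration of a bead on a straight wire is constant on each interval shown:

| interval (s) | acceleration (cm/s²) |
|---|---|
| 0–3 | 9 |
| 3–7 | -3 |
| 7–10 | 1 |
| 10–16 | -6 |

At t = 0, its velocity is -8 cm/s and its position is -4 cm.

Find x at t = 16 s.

On each constant-a segment, Δv = aΔt and Δx = v₀Δt + ½aΔt²; chain segment to segment.
0–3 s: v starts -8 cm/s; Δx = -8·3 + ½·9·3² = 16.5 cm; v ends 19 cm/s.
3–7 s: v starts 19 cm/s; Δx = 19·4 + ½·-3·4² = 52 cm; v ends 7 cm/s.
7–10 s: v starts 7 cm/s; Δx = 7·3 + ½·1·3² = 25.5 cm; v ends 10 cm/s.
10–16 s: v starts 10 cm/s; Δx = 10·6 + ½·-6·6² = -48 cm; v ends -26 cm/s.
x(16) = -4 + Σ Δx = 42 cm.

42 cm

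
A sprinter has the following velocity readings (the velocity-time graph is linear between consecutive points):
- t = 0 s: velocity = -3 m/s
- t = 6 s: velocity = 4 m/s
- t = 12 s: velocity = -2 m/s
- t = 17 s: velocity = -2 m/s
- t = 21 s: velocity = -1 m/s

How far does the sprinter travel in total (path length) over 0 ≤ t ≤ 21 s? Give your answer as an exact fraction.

257/7 m

Total distance travelled is ∫|v| dt — sum the magnitudes of each area piece.
0–6 s: v = 0 at t = 18/7 s; triangle areas 27/7 + 48/7 = 75/7 m
6–12 s: v = 0 at t = 10 s; triangle areas 8 + 2 = 10 m
12–17 s: |-2| × 5 = 10 m
17–21 s: |½(-2 + -1)(4)| = 6 m
Total distance = 257/7 m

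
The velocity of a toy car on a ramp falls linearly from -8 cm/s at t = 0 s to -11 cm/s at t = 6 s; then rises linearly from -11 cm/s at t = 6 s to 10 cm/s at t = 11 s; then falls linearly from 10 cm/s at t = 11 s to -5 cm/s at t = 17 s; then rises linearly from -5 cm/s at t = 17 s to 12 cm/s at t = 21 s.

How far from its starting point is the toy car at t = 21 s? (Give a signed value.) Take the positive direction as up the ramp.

-30.5 cm

Net displacement equals the area under the velocity-time graph (areas below the axis count negative).
0–6 s: ½(-8 + -11)(6) = -57 cm
6–11 s: ½(-11 + 10)(5) = -2.5 cm
11–17 s: ½(10 + -5)(6) = 15 cm
17–21 s: ½(-5 + 12)(4) = 14 cm
Net displacement = -30.5 cm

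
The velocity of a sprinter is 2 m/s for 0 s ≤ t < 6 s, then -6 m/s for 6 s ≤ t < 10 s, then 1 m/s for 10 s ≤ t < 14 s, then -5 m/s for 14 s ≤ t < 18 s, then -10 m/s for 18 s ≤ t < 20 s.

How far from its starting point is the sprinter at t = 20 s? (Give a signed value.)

Displacement is the signed area under the v-t curve.
0–6 s: 2 × 6 = 12 m
6–10 s: -6 × 4 = -24 m
10–14 s: 1 × 4 = 4 m
14–18 s: -5 × 4 = -20 m
18–20 s: -10 × 2 = -20 m
Net displacement = -48 m

-48 m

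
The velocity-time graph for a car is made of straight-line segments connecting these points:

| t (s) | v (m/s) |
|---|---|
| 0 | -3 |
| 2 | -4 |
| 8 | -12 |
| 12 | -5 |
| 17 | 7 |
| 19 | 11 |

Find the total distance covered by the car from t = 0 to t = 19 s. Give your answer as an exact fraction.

1469/12 m

Total distance travelled is ∫|v| dt — sum the magnitudes of each area piece.
0–2 s: |½(-3 + -4)(2)| = 7 m
2–8 s: |½(-4 + -12)(6)| = 48 m
8–12 s: |½(-12 + -5)(4)| = 34 m
12–17 s: v = 0 at t = 169/12 s; triangle areas 125/24 + 245/24 = 185/12 m
17–19 s: |½(7 + 11)(2)| = 18 m
Total distance = 1469/12 m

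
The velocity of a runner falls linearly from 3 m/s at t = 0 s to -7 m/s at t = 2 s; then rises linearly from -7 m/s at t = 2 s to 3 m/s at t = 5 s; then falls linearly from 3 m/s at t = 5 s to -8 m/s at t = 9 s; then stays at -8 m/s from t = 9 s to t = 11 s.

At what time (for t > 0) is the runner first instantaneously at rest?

v changes sign on 0–2 s (from 3 to -7); the graph is linear there, so v = 0 at t = 0 + (-3)·(2 − 0)/(-7 − 3) = 0.6 s.

t = 0.6 s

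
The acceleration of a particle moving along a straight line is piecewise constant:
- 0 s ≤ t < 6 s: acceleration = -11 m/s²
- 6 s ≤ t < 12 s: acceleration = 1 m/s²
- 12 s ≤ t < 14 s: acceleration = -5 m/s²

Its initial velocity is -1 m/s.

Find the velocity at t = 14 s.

-71 m/s

Δv equals the area under the a-t graph; then v = v₀ + Δv.
0–6 s: -11 × 6 = -66 m/s
6–12 s: 1 × 6 = 6 m/s
12–14 s: -5 × 2 = -10 m/s
Δv = -70 m/s, so v(14) = -1 + (-70) = -71 m/s.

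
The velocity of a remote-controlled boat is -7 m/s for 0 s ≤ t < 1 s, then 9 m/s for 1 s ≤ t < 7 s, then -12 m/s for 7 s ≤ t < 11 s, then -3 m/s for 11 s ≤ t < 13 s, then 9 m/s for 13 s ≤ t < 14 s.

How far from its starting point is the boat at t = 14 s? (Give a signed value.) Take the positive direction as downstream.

2 m

Displacement is the signed area under the v-t curve.
0–1 s: -7 × 1 = -7 m
1–7 s: 9 × 6 = 54 m
7–11 s: -12 × 4 = -48 m
11–13 s: -3 × 2 = -6 m
13–14 s: 9 × 1 = 9 m
Net displacement = 2 m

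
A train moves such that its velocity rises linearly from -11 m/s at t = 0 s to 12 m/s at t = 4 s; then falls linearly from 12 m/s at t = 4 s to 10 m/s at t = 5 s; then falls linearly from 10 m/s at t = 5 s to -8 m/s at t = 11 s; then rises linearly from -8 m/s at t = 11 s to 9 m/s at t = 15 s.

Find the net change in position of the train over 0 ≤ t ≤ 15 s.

21 m

Displacement is the signed area under the v-t curve.
0–4 s: ½(-11 + 12)(4) = 2 m
4–5 s: ½(12 + 10)(1) = 11 m
5–11 s: ½(10 + -8)(6) = 6 m
11–15 s: ½(-8 + 9)(4) = 2 m
Net displacement = 21 m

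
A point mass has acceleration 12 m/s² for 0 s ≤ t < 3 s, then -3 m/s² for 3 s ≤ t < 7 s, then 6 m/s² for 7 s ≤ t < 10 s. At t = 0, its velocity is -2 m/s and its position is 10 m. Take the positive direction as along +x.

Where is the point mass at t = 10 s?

263 m

On each constant-a segment, Δv = aΔt and Δx = v₀Δt + ½aΔt²; chain segment to segment.
0–3 s: v starts -2 m/s; Δx = -2·3 + ½·12·3² = 48 m; v ends 34 m/s.
3–7 s: v starts 34 m/s; Δx = 34·4 + ½·-3·4² = 112 m; v ends 22 m/s.
7–10 s: v starts 22 m/s; Δx = 22·3 + ½·6·3² = 93 m; v ends 40 m/s.
x(10) = 10 + Σ Δx = 263 m.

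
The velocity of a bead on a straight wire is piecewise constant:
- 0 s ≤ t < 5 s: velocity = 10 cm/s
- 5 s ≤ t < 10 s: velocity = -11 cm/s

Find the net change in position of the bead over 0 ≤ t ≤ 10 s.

Net displacement equals the area under the velocity-time graph (areas below the axis count negative).
0–5 s: 10 × 5 = 50 cm
5–10 s: -11 × 5 = -55 cm
Net displacement = -5 cm

-5 cm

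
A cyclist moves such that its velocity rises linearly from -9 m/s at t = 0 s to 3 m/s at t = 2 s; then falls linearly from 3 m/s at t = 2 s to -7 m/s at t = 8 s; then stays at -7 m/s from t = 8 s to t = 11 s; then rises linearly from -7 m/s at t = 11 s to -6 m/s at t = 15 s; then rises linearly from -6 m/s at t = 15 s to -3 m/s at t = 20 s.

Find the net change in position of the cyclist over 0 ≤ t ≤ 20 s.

-87.5 m

Displacement is the signed area under the v-t curve.
0–2 s: ½(-9 + 3)(2) = -6 m
2–8 s: ½(3 + -7)(6) = -12 m
8–11 s: -7 × 3 = -21 m
11–15 s: ½(-7 + -6)(4) = -26 m
15–20 s: ½(-6 + -3)(5) = -22.5 m
Net displacement = -87.5 m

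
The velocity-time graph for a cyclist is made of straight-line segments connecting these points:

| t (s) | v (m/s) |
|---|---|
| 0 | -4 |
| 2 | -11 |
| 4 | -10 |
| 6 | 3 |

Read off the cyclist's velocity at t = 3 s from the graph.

-10.5 m/s

On 2–4 s the graph is linear from -11 to -10 m/s: v(3) = -11 + (-10 − -11)·(3 − 2)/(4 − 2) = -10.5 m/s.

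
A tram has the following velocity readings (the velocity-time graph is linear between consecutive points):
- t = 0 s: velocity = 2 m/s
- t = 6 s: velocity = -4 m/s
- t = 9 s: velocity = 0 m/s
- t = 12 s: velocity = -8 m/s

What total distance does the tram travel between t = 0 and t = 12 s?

Total distance travelled is ∫|v| dt — sum the magnitudes of each area piece.
0–6 s: v = 0 at t = 2 s; triangle areas 2 + 8 = 10 m
6–9 s: |½(-4 + 0)(3)| = 6 m
9–12 s: |½(0 + -8)(3)| = 12 m
Total distance = 28 m

28 m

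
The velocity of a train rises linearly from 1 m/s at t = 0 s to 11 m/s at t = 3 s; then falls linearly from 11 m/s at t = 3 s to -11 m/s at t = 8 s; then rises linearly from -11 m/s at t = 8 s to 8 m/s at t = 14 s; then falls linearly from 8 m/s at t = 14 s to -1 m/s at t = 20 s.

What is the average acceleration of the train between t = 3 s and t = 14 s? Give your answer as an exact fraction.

-3/11 m/s²

Average acceleration = Δv/Δt = (8 − 11)/(14 − 3) = -3/11 m/s².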